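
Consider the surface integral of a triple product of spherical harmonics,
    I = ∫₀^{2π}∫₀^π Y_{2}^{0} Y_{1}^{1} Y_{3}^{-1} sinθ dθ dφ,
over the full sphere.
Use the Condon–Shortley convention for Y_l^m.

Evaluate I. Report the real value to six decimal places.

-0.202301

m-sum 0 ✓  L=6 even ✓  1≤3≤3 ✓
Π(2lᵢ+1) = 5×3×7 = 105
triangle coeff Δ(2,1,3) = 1/105
Σ_t [0,0]: t=0:+1/4 = 1/4
(3j)²=3/35 [(2 1 3; 0 0 0)], sign=-1
Σ_t [0,0]: t=0:+1/8 = 1/8
(3j)²=2/35 [(2 1 3; 0 1 -1)], sign=+1
⇒ 4πI² = 18/35
I = (-1)√(18/35/(4π)) = -0.20230066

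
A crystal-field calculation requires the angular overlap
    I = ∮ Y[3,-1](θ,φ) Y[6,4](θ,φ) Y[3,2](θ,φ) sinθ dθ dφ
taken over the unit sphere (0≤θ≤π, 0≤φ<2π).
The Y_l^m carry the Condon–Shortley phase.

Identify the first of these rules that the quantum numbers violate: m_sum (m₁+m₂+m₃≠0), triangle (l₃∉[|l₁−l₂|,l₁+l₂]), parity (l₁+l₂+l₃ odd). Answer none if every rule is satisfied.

m₁+m₂+m₃ = -1 + 4 + 2 = 5  ✗
triangle: |3−6|=3 ≤ l₃=3 ≤ 3+6=9
parity: l₁+l₂+l₃ = 12 is even

m_sum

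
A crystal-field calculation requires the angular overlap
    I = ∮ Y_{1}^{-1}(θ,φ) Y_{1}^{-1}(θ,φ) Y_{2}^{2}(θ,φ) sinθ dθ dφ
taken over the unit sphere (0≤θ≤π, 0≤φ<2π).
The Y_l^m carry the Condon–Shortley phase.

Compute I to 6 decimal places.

0.309019

Checks pass: Σm=0; 4 even; l₃=2∈[0,2].
(2·1+1)(2·1+1)(2·2+1) = 45
Δ: 0! 2! 2! / 5! → 1/30
sum: t=0:+1/1 = 1/1
3j²(1 1 2; 0 0 0) = Δ·Π!·Σ² = 2/15  (sign +1)
sum: t=0:+1/4 = 1/4
3j²(1 1 2; -1 -1 2) = Δ·Π!·Σ² = 1/5  (sign +1)
combine: 4πI² = 45·2/15·1/5 = 6/5
take √, sign +1: I = 0.30901936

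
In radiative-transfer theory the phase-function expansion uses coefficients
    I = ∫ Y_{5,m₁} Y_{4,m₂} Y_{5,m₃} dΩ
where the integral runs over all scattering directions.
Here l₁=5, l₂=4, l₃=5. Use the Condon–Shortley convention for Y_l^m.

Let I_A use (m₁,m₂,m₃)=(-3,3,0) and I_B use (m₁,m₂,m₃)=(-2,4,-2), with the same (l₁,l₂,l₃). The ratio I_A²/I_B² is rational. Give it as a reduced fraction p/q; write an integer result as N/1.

18/35

l's match ⇒ only the (l;m) 3-j factors differ between A and B.
A: triangle coeff Δ(5,4,5) = 1/3153150; Σ_t [3,4]: t=3:−1/17280 t=4:+1/6912 = 1/11520; (3j)²=2/143 [(5 4 5; -3 3 0)], sign=-1
B: triangle coeff Δ(5,4,5) = 1/3153150; Σ_t [4,4]: t=4:+1/20736 = 1/20736; (3j)²=35/1287 [(5 4 5; -2 4 -2)], sign=-1
I_A²/I_B² = (2/143)/(35/1287) = 18/35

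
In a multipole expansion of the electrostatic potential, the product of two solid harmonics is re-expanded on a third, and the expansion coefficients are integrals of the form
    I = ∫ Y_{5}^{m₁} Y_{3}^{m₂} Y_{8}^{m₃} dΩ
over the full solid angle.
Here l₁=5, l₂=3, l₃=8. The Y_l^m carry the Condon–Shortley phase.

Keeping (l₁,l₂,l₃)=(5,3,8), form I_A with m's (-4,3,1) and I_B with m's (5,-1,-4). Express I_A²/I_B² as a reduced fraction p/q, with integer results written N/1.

7/66

l's match ⇒ only the (l;m) 3-j factors differ between A and B.
A: triangle coeff Δ(5,3,8) = 1/136136; Σ_t [0,0]: t=0:+1/261273600 = 1/261273600; (3j)²=1/19448 [(5 3 8; -4 3 1)], sign=-1
B: triangle coeff Δ(5,3,8) = 1/136136; Σ_t [0,0]: t=0:+1/174182400 = 1/174182400; (3j)²=3/6188 [(5 3 8; 5 -1 -4)], sign=+1
I_A²/I_B² = (1/19448)/(3/6188) = 7/66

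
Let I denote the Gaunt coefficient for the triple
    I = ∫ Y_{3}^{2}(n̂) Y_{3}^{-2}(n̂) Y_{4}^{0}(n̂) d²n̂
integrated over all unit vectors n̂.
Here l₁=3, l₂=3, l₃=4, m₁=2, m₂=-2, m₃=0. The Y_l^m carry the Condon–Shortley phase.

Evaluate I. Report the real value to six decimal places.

-0.179515

Checks pass: Σm=0; 10 even; l₃=4∈[0,6].
(2·3+1)(2·3+1)(2·4+1) = 441
Δ: 2! 4! 4! / 11! → 1/34650
sum: t=0:+1/72 t=1:−1/16 t=2:+1/72 = -5/144
3j²(3 3 4; 0 0 0) = Δ·Π!·Σ² = 2/77  (sign -1)
sum: t=0:+1/72 t=1:−1/576 = 7/576
3j²(3 3 4; 2 -2 0) = Δ·Π!·Σ² = 7/198  (sign +1)
combine: 4πI² = 441·2/77·7/198 = 49/121
take √, sign -1: I = -0.17951487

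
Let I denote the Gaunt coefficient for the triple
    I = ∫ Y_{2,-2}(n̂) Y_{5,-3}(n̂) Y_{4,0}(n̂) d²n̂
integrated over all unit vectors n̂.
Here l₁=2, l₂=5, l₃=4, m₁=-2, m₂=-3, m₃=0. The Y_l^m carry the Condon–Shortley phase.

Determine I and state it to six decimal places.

Σmᵢ = -5 ≠ 0, so the φ-integral vanishes; I = 0

0.000000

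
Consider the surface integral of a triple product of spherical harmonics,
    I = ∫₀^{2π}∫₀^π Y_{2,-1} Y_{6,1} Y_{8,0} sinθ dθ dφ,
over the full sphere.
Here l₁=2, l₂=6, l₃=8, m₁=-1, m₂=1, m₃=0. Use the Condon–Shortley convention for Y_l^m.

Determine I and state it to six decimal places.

0.179619

Rules hold: Σm=0, L=16 even, 4≤8≤8.
N = 5·13·17 = 1105
Δ = 0!·4!·12!/17! = 1/30940
Racah Σ t=0..0: t=0:+1/2073600 = 1/2073600
⇒ 3j(2 6 8; 0 0 0)² = 28/1105, sgn +1
Racah Σ t=0..0: t=0:+1/3628800 = 1/3628800
⇒ 3j(2 6 8; -1 1 0)² = 16/1105, sgn +1
4πI² = N·(3j₀)²·(3jₘ)² = 448/1105
I = +1·√(0.40543/4π) = 0.17961927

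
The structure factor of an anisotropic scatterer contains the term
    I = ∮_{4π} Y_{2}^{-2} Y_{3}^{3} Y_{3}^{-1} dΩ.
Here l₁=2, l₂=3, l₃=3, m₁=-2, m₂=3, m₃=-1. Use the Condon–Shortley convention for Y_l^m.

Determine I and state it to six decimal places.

Rules hold: Σm=0, L=8 even, 1≤3≤5.
N = 5·7·7 = 245
Δ = 2!·2!·4!/9! = 1/3780
Racah Σ t=0..2: t=0:+1/24 t=1:−1/4 t=2:+1/24 = -1/6
⇒ 3j(2 3 3; 0 0 0)² = 4/105, sgn +1
Racah Σ t=2..2: t=2:+1/96 = 1/96
⇒ 3j(2 3 3; -2 3 -1)² = 1/42, sgn +1
4πI² = N·(3j₀)²·(3jₘ)² = 2/9
I = +1·√(0.222222/4π) = 0.13298076

0.132981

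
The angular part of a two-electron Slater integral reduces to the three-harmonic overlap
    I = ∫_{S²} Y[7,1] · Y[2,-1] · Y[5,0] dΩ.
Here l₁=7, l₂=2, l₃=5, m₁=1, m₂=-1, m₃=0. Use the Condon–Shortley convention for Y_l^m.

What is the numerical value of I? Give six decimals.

Checks pass: Σm=0; 14 even; l₃=5∈[5,9].
(2·7+1)(2·2+1)(2·5+1) = 825
Δ: 4! 10! 0! / 15! → 1/15015
sum: t=2:+1/57600 = 1/57600
3j²(7 2 5; 0 0 0) = Δ·Π!·Σ² = 21/715  (sign -1)
sum: t=1:−1/86400 = -1/86400
3j²(7 2 5; 1 -1 0) = Δ·Π!·Σ² = 16/715  (sign +1)
combine: 4πI² = 825·21/715·16/715 = 1008/1859
take √, sign -1: I = -0.20772350

-0.207724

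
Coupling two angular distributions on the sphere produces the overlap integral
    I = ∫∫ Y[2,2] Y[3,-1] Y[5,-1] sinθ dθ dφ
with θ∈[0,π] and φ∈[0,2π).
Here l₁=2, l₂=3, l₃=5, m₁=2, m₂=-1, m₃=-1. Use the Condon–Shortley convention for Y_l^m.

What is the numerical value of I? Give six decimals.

Rules hold: Σm=0, L=10 even, 1≤5≤5.
N = 5·7·11 = 385
Δ = 0!·4!·6!/11! = 1/2310
Racah Σ t=0..0: t=0:+1/144 = 1/144
⇒ 3j(2 3 5; 0 0 0)² = 10/231, sgn -1
Racah Σ t=0..0: t=0:+1/1152 = 1/1152
⇒ 3j(2 3 5; 2 -1 -1)² = 1/154, sgn +1
4πI² = N·(3j₀)²·(3jₘ)² = 25/231
I = -1·√(0.108225/4π) = -0.09280237

-0.092802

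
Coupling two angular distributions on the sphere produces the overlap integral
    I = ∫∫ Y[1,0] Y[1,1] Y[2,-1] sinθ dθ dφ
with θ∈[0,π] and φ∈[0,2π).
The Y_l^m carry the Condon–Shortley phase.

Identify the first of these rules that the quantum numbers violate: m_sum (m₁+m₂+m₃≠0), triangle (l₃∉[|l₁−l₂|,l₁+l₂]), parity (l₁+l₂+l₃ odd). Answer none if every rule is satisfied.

none

azimuthal sum: 0 + 1 − 1 = 0  ✓
0 ≤ 2 ≤ 2 (triangle on l)  ✓
L = 1 + 1 + 2 = 4 (even)  ✓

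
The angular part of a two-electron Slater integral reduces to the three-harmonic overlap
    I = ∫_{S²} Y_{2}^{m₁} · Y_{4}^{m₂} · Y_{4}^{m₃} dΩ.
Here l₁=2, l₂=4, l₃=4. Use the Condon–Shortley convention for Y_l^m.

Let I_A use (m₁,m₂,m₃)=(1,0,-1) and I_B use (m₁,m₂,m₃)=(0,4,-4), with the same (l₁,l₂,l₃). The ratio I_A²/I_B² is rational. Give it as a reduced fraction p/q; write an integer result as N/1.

Same 2,4,4: normalisation and zero-m 3j drop out of the ratio.
A: Δ: 2! 2! 6! / 11! → 1/13860; sum: t=0:+1/96 t=1:−1/72 = -1/288; 3j²(2 4 4; 1 0 -1) = Δ·Π!·Σ² = 1/462  (sign +1)
B: Δ: 2! 2! 6! / 11! → 1/13860; sum: t=2:+1/2880 = 1/2880; 3j²(2 4 4; 0 4 -4) = Δ·Π!·Σ² = 28/495  (sign +1)
I_A²/I_B² = (1/462)/(28/495) = 15/392

15/392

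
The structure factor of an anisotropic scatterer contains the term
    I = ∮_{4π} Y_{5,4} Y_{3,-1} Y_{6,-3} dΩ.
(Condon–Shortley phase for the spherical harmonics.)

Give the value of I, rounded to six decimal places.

0.176531

m-sum 0 ✓  L=14 even ✓  2≤6≤8 ✓
Π(2lᵢ+1) = 11×7×13 = 1001
triangle coeff Δ(5,3,6) = 1/675675
Σ_t [0,2]: t=0:+1/8640 t=1:−1/2304 t=2:+1/8640 = -7/34560
(3j)²=7/429 [(5 3 6; 0 0 0)], sign=-1
Σ_t [0,1]: t=0:+1/40320 t=1:−1/241920 = 1/48384
(3j)²=24/1001 [(5 3 6; 4 -1 -3)], sign=-1
⇒ 4πI² = 56/143
I = (+1)√(56/143/(4π)) = 0.17653103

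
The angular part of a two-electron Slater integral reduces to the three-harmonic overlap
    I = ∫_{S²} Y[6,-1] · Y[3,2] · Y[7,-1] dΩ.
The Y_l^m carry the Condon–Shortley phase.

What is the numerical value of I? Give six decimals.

0.132863

Rules hold: Σm=0, L=16 even, 3≤7≤9.
N = 13·7·15 = 1365
Δ = 2!·10!·4!/17! = 1/2042040
Racah Σ t=0..2: t=0:+1/207360 t=1:−1/57600 t=2:+1/207360 = -1/129600
⇒ 3j(6 3 7; 0 0 0)² = 168/12155, sgn +1
Racah Σ t=1..2: t=1:−1/414720 t=2:+1/172800 = 7/2073600
⇒ 3j(6 3 7; -1 2 -1)² = 343/29172, sgn +1
4πI² = N·(3j₀)²·(3jₘ)² = 100842/454597
I = +1·√(0.221827/4π) = 0.13286253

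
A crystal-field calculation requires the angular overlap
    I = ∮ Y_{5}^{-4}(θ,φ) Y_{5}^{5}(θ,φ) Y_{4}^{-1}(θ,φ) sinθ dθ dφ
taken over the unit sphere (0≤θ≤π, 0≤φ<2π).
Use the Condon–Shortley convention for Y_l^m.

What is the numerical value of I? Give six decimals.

m-sum 0 ✓  L=14 even ✓  0≤4≤10 ✓
Π(2lᵢ+1) = 11×11×9 = 1089
triangle coeff Δ(5,5,4) = 1/3153150
Σ_t [1,5]: t=1:−1/69120 t=2:+1/1728 t=3:−1/576 t=4:+1/1728 t=5:−1/69120 = -7/11520
(3j)²=2/143 [(5 5 4; 0 0 0)], sign=-1
Σ_t [6,6]: t=6:+1/103680 = 1/103680
(3j)²=4/143 [(5 5 4; -4 5 -1)], sign=-1
⇒ 4πI² = 72/169
I = (+1)√(72/169/(4π)) = 0.18412721

0.184127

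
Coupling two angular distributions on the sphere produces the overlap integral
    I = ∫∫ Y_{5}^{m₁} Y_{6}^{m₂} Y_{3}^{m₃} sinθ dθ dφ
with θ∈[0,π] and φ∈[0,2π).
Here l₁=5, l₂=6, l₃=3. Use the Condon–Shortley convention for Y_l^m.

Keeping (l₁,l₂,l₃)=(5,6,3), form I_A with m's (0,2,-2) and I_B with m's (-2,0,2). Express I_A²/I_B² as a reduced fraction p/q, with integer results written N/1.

2/9

Same 5,6,3: normalisation and zero-m 3j drop out of the ratio.
A: Δ: 8! 2! 4! / 15! → 1/675675; sum: t=4:+1/13824 t=5:−1/8640 = -1/23040; 3j²(5 6 3; 0 2 -2) = Δ·Π!·Σ² = 2/429  (sign +1)
B: Δ: 8! 2! 4! / 15! → 1/675675; sum: t=5:−1/8640 t=6:+1/34560 = -1/11520; 3j²(5 6 3; -2 0 2) = Δ·Π!·Σ² = 3/143  (sign +1)
I_A²/I_B² = (2/429)/(3/143) = 2/9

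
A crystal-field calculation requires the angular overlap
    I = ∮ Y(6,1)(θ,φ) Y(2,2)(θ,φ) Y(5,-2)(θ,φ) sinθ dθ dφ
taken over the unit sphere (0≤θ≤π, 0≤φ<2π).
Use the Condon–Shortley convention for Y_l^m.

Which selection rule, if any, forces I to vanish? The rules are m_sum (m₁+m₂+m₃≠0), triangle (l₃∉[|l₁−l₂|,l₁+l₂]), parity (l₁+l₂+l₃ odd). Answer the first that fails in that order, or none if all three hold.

m₁+m₂+m₃ = 1 + 2 − 2 = 1  ✗
triangle: |6−2|=4 ≤ l₃=5 ≤ 6+2=8
parity: l₁+l₂+l₃ = 13 is odd

m_sum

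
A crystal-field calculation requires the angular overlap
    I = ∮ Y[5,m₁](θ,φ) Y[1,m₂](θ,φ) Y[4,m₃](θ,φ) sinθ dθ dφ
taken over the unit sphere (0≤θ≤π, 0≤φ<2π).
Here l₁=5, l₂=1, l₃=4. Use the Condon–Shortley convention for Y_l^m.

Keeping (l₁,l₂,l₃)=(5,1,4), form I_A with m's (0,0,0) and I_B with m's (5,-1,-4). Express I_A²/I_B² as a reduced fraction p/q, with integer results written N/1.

Same 5,1,4: normalisation and zero-m 3j drop out of the ratio.
A: Δ: 2! 8! 0! / 11! → 1/495; sum: t=1:−1/576 = -1/576; 3j²(5 1 4; 0 0 0) = Δ·Π!·Σ² = 5/99  (sign -1)
B: Δ: 2! 8! 0! / 11! → 1/495; sum: t=0:+1/80640 = 1/80640; 3j²(5 1 4; 5 -1 -4) = Δ·Π!·Σ² = 1/11  (sign +1)
I_A²/I_B² = (5/99)/(1/11) = 5/9

5/9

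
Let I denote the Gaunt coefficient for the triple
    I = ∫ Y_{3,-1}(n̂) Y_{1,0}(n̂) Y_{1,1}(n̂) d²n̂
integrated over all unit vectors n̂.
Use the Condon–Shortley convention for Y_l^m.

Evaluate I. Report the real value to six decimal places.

triangle: need 2≤l₃≤4, have 1; I=0

0.000000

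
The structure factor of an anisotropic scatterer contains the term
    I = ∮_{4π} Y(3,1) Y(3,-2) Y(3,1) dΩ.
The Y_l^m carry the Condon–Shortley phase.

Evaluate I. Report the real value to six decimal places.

l₁+l₂+l₃=9 is odd: 3j(l;000)=0 ⇒ I=0

0.000000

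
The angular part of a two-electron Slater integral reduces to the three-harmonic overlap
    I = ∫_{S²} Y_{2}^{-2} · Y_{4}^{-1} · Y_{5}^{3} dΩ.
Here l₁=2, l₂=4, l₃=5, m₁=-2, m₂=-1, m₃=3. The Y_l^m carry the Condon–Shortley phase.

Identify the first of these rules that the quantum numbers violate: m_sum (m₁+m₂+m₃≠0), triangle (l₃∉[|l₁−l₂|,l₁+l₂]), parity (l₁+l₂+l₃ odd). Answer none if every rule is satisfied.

parity

m₁+m₂+m₃ = -2 − 1 + 3 = 0  ✓
triangle: |2−4|=2 ≤ l₃=5 ≤ 2+4=6  ✓
parity: l₁+l₂+l₃ = 11 is odd  ✗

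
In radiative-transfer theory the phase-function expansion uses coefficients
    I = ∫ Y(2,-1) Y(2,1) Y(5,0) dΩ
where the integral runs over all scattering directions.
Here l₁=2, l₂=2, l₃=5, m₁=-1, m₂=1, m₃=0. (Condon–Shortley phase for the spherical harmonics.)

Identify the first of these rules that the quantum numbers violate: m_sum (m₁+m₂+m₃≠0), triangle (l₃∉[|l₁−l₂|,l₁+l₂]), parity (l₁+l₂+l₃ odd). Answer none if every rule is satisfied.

azimuthal sum: -1 + 1 + 0 = 0  ✓
0 ≤ 5 ≤ 4 (triangle on l)  ✗
L = 2 + 2 + 5 = 9 (odd)

triangle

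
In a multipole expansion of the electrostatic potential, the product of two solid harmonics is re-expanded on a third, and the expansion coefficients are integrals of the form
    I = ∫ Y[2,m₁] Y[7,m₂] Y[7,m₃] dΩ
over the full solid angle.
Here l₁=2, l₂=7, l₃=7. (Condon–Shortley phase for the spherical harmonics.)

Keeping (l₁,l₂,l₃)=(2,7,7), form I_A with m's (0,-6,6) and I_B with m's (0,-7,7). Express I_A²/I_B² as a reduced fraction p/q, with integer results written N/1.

l's match ⇒ only the (l;m) 3-j factors differ between A and B.
A: triangle coeff Δ(2,7,7) = 1/185640; Σ_t [0,1]: t=0:+1/159667200 t=1:−1/479001600 = 1/239500800; (3j)²=26/1785 [(2 7 7; 0 -6 6)], sign=-1
B: triangle coeff Δ(2,7,7) = 1/185640; Σ_t [0,0]: t=0:+1/1916006400 = 1/1916006400; (3j)²=91/2040 [(2 7 7; 0 -7 7)], sign=+1
I_A²/I_B² = (26/1785)/(91/2040) = 16/49

16/49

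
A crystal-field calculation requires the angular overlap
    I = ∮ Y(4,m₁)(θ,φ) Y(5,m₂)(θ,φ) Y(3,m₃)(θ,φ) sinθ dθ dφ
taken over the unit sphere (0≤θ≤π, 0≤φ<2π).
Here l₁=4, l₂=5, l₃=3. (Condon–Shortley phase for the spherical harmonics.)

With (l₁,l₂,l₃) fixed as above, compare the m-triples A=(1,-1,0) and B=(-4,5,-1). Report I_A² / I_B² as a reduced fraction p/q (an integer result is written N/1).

361/980

l's match ⇒ only the (l;m) 3-j factors differ between A and B.
A: triangle coeff Δ(4,5,3) = 1/180180; Σ_t [1,3]: t=1:−1/1440 t=2:+1/192 t=3:−1/432 = 19/8640; (3j)²=361/30030 [(4 5 3; 1 -1 0)], sign=-1
B: triangle coeff Δ(4,5,3) = 1/180180; Σ_t [6,6]: t=6:+1/34560 = 1/34560; (3j)²=14/429 [(4 5 3; -4 5 -1)], sign=+1
I_A²/I_B² = (361/30030)/(14/429) = 361/980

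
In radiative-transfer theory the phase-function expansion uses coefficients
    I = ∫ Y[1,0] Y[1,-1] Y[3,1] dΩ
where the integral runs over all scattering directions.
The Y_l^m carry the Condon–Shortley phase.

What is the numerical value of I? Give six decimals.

0.000000

triangle: need 0≤l₃≤2, have 3; I=0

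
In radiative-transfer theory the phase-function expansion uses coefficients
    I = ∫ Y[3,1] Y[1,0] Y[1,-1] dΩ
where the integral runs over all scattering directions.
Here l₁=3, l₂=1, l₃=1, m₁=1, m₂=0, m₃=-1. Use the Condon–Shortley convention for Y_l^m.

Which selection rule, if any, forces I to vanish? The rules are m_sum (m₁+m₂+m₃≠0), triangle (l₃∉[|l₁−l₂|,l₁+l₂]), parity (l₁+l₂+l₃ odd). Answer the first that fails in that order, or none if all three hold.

m₁+m₂+m₃ = 1 + 0 − 1 = 0  ✓
triangle: |3−1|=2 ≤ l₃=1 ≤ 3+1=4  ✗
parity: l₁+l₂+l₃ = 5 is odd

triangle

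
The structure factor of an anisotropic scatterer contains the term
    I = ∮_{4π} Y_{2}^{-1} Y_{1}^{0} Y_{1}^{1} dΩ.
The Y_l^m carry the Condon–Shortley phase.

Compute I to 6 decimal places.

Checks pass: Σm=0; 4 even; l₃=1∈[1,3].
(2·2+1)(2·1+1)(2·1+1) = 45
Δ: 2! 2! 0! / 5! → 1/30
sum: t=1:−1/1 = -1/1
3j²(2 1 1; 0 0 0) = Δ·Π!·Σ² = 2/15  (sign +1)
sum: t=1:−1/2 = -1/2
3j²(2 1 1; -1 0 1) = Δ·Π!·Σ² = 1/10  (sign -1)
combine: 4πI² = 45·2/15·1/10 = 3/5
take √, sign -1: I = -0.21850969

-0.218510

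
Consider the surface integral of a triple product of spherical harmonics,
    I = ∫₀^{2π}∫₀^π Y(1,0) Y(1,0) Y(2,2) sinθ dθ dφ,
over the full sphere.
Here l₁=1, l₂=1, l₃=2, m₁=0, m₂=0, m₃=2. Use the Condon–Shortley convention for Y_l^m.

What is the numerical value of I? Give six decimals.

0 + 0 + 2 = 2 ≠ 0: azimuthal integral kills it; I = 0

0.000000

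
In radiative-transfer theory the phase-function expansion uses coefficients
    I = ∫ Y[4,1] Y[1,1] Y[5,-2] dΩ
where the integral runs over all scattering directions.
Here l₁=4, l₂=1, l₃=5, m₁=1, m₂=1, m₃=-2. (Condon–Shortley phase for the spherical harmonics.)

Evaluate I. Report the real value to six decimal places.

0.225034

Checks pass: Σm=0; 10 even; l₃=5∈[3,5].
(2·4+1)(2·1+1)(2·5+1) = 297
Δ: 0! 8! 2! / 11! → 1/495
sum: t=0:+1/576 = 1/576
3j²(4 1 5; 0 0 0) = Δ·Π!·Σ² = 5/99  (sign -1)
sum: t=0:+1/1440 = 1/1440
3j²(4 1 5; 1 1 -2) = Δ·Π!·Σ² = 7/165  (sign -1)
combine: 4πI² = 297·5/99·7/165 = 7/11
take √, sign +1: I = 0.22503380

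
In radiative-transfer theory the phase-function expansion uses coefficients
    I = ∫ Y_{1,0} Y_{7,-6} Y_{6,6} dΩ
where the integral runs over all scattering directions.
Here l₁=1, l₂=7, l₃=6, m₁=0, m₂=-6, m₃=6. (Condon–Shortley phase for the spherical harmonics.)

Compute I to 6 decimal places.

m-sum 0 ✓  L=14 even ✓  6≤6≤8 ✓
Π(2lᵢ+1) = 3×15×13 = 585
triangle coeff Δ(1,7,6) = 1/1365
Σ_t [1,1]: t=1:−1/518400 = -1/518400
(3j)²=7/195 [(1 7 6; 0 0 0)], sign=-1
Σ_t [1,1]: t=1:−1/479001600 = -1/479001600
(3j)²=1/105 [(1 7 6; 0 -6 6)], sign=-1
⇒ 4πI² = 1/5
I = (+1)√(1/5/(4π)) = 0.12615663

0.126157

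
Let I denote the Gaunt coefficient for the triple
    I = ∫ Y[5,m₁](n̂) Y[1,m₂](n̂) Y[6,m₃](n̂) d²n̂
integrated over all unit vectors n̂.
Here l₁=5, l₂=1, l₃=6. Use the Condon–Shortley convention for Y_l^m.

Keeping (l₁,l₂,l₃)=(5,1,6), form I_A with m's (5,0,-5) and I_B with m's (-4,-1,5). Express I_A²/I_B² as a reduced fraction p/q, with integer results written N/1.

Same 5,1,6: normalisation and zero-m 3j drop out of the ratio.
A: Δ: 0! 10! 2! / 13! → 1/858; sum: t=0:+1/3628800 = 1/3628800; 3j²(5 1 6; 5 0 -5) = Δ·Π!·Σ² = 1/78  (sign -1)
B: Δ: 0! 10! 2! / 13! → 1/858; sum: t=0:+1/725760 = 1/725760; 3j²(5 1 6; -4 -1 5) = Δ·Π!·Σ² = 5/78  (sign -1)
I_A²/I_B² = (1/78)/(5/78) = 1/5

1/5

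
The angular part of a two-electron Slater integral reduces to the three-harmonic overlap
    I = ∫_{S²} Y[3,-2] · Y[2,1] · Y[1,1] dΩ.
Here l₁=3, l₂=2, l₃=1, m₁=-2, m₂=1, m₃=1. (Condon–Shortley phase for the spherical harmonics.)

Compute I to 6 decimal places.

0.261169

Rules hold: Σm=0, L=6 even, 1≤1≤5.
N = 7·5·3 = 105
Δ = 4!·2!·0!/7! = 1/105
Racah Σ t=2..2: t=2:+1/4 = 1/4
⇒ 3j(3 2 1; 0 0 0)² = 3/35, sgn -1
Racah Σ t=3..3: t=3:−1/12 = -1/12
⇒ 3j(3 2 1; -2 1 1)² = 2/21, sgn -1
4πI² = N·(3j₀)²·(3jₘ)² = 6/7
I = +1·√(0.857143/4π) = 0.26116903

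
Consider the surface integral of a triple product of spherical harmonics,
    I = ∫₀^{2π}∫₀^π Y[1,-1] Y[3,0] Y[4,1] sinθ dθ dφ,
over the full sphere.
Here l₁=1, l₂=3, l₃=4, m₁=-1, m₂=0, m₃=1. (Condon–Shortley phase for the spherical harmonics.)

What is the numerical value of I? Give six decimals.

-0.194664

Checks pass: Σm=0; 8 even; l₃=4∈[2,4].
(2·1+1)(2·3+1)(2·4+1) = 189
Δ: 0! 2! 6! / 9! → 1/252
sum: t=0:+1/36 = 1/36
3j²(1 3 4; 0 0 0) = Δ·Π!·Σ² = 4/63  (sign +1)
sum: t=0:+1/72 = 1/72
3j²(1 3 4; -1 0 1) = Δ·Π!·Σ² = 5/126  (sign -1)
combine: 4πI² = 189·4/63·5/126 = 10/21
take √, sign -1: I = -0.19466390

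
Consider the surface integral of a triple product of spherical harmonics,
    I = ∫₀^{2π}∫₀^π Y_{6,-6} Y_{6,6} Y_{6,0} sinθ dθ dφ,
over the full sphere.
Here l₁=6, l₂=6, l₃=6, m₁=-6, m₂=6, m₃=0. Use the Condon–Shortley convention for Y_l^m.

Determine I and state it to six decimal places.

m-sum 0 ✓  L=18 even ✓  0≤6≤12 ✓
Π(2lᵢ+1) = 13×13×13 = 2197
triangle coeff Δ(6,6,6) = 1/325909584
Σ_t [0,6]: t=0:+1/373248000 t=1:−1/1728000 t=2:+1/110592 t=3:−1/46656 t=4:+1/110592 t=5:−1/1728000 t=6:+1/373248000 = -7/1555200
(3j)²=400/46189 [(6 6 6; 0 0 0)], sign=-1
Σ_t [6,6]: t=6:+1/373248000 = 1/373248000
(3j)²=11/4199 [(6 6 6; -6 6 0)], sign=+1
⇒ 4πI² = 5200/104329
I = (-1)√(5200/104329/(4π)) = -0.06297878

-0.062979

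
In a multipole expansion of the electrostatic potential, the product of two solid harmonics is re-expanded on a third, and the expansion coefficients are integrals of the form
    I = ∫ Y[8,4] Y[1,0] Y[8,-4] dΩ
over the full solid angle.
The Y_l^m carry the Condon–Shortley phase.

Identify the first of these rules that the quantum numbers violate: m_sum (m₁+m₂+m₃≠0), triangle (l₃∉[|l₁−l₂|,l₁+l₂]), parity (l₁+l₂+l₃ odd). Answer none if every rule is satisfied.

Σmᵢ = 0  ✓
l₃∈[|l₁−l₂|,l₁+l₂]=[7,9], have l₃=8  ✓
Σlᵢ = 17 ⇒ odd  ✗

parity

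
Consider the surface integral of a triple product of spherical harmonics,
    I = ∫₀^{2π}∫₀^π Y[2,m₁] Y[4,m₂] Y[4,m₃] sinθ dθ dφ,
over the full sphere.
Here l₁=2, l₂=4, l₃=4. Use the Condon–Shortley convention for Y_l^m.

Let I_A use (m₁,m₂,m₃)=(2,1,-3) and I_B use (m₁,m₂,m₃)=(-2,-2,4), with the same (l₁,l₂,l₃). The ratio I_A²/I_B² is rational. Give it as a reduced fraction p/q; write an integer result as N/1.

Shared (l₁,l₂,l₃)=(2,4,4): N and (l;000)² cancel in I_A²/I_B².
A: Δ = 2!·2!·6!/11! = 1/13860; Racah Σ t=0..0: t=0:+1/480 = 1/480; ⇒ 3j(2 4 4; 2 1 -3)² = 3/110, sgn -1
B: Δ = 2!·2!·6!/11! = 1/13860; Racah Σ t=2..2: t=2:+1/2880 = 1/2880; ⇒ 3j(2 4 4; -2 -2 4)² = 2/165, sgn +1
I_A²/I_B² = (3/110)/(2/165) = 9/4

9/4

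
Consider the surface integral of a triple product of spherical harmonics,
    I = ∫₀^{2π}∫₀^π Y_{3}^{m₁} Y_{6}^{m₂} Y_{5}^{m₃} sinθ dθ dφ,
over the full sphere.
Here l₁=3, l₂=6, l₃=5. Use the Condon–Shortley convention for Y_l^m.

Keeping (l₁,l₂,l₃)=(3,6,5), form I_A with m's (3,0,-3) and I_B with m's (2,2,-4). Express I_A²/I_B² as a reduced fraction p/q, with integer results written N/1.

Same 3,6,5: normalisation and zero-m 3j drop out of the ratio.
A: Δ: 4! 2! 8! / 15! → 1/675675; sum: t=0:+1/69120 = 1/69120; 3j²(3 6 5; 3 0 -3) = Δ·Π!·Σ² = 4/429  (sign +1)
B: Δ: 4! 2! 8! / 15! → 1/675675; sum: t=0:+1/967680 t=1:−1/60480 = -1/64512; 3j²(3 6 5; 2 2 -4) = Δ·Π!·Σ² = 15/1001  (sign +1)
I_A²/I_B² = (4/429)/(15/1001) = 28/45

28/45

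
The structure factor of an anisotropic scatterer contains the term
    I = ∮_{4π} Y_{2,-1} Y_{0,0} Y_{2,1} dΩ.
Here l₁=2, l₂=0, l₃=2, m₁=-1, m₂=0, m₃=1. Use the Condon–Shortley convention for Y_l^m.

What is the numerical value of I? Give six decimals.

Checks pass: Σm=0; 4 even; l₃=2∈[2,2].
(2·2+1)(2·0+1)(2·2+1) = 25
Δ: 0! 4! 0! / 5! → 1/5
sum: t=0:+1/4 = 1/4
3j²(2 0 2; 0 0 0) = Δ·Π!·Σ² = 1/5  (sign +1)
sum: t=0:+1/6 = 1/6
3j²(2 0 2; -1 0 1) = Δ·Π!·Σ² = 1/5  (sign -1)
combine: 4πI² = 25·1/5·1/5 = 1/1
take √, sign -1: I = -0.28209479

-0.282095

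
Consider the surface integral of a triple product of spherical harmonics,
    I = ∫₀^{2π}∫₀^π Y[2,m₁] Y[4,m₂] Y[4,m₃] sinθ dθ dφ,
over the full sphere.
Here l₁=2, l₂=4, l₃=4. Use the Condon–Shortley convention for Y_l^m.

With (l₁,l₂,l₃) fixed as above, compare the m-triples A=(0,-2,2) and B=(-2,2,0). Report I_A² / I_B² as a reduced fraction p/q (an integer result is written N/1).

16/135

Shared (l₁,l₂,l₃)=(2,4,4): N and (l;000)² cancel in I_A²/I_B².
A: Δ = 2!·2!·6!/11! = 1/13860; Racah Σ t=0..2: t=0:+1/192 t=1:−1/120 t=2:+1/2880 = -1/360; ⇒ 3j(2 4 4; 0 -2 2)² = 16/3465, sgn -1
B: Δ = 2!·2!·6!/11! = 1/13860; Racah Σ t=2..2: t=2:+1/192 = 1/192; ⇒ 3j(2 4 4; -2 2 0)² = 3/77, sgn +1
I_A²/I_B² = (16/3465)/(3/77) = 16/135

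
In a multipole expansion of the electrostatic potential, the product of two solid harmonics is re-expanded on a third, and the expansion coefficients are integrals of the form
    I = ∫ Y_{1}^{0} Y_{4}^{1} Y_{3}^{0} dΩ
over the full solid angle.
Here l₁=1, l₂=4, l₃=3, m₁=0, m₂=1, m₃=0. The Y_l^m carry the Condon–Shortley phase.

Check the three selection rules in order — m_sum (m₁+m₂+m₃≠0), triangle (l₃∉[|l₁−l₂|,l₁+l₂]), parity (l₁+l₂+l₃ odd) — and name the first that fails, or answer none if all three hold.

m₁+m₂+m₃ = 0 + 1 + 0 = 1  ✗
triangle: |1−4|=3 ≤ l₃=3 ≤ 1+4=5
parity: l₁+l₂+l₃ = 8 is even

m_sum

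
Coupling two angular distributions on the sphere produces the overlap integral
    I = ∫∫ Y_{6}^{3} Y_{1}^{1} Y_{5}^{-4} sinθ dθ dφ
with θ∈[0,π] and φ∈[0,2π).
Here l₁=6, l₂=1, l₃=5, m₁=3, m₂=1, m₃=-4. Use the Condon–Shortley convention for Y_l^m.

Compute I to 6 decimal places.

m-sum 0 ✓  L=12 even ✓  5≤5≤7 ✓
Π(2lᵢ+1) = 13×3×11 = 429
triangle coeff Δ(6,1,5) = 1/858
Σ_t [1,1]: t=1:−1/14400 = -1/14400
(3j)²=6/143 [(6 1 5; 0 0 0)], sign=+1
Σ_t [2,2]: t=2:+1/725760 = 1/725760
(3j)²=1/286 [(6 1 5; 3 1 -4)], sign=-1
⇒ 4πI² = 9/143
I = (-1)√(9/143/(4π)) = -0.07076985

-0.070770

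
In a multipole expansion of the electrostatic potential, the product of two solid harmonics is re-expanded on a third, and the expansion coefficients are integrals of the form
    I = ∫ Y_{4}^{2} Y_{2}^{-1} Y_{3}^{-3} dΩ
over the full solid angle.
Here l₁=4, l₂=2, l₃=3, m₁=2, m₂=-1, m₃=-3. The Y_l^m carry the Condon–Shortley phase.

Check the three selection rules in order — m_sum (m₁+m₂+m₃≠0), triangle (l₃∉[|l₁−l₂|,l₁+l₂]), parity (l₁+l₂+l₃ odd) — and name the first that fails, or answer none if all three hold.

m_sum

m₁+m₂+m₃ = 2 − 1 − 3 = -2  ✗
triangle: |4−2|=2 ≤ l₃=3 ≤ 4+2=6
parity: l₁+l₂+l₃ = 9 is odd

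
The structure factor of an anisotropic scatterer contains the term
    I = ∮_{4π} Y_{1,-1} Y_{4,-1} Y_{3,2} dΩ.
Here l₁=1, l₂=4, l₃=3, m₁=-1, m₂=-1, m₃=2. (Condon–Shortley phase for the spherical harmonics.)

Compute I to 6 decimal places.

-0.106622

Rules hold: Σm=0, L=8 even, 3≤3≤5.
N = 3·9·7 = 189
Δ = 2!·0!·6!/9! = 1/252
Racah Σ t=1..1: t=1:−1/36 = -1/36
⇒ 3j(1 4 3; 0 0 0)² = 4/63, sgn +1
Racah Σ t=2..2: t=2:+1/240 = 1/240
⇒ 3j(1 4 3; -1 -1 2)² = 1/84, sgn -1
4πI² = N·(3j₀)²·(3jₘ)² = 1/7
I = -1·√(0.142857/4π) = -0.10662181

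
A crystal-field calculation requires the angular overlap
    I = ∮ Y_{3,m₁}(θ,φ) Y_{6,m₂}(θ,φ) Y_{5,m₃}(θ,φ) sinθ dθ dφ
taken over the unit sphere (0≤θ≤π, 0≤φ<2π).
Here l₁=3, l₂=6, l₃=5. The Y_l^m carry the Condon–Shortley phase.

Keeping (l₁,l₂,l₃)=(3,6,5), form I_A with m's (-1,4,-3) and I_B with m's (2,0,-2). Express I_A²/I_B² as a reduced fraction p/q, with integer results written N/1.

Same 3,6,5: normalisation and zero-m 3j drop out of the ratio.
A: Δ: 4! 2! 8! / 15! → 1/675675; sum: t=2:+1/322560 t=3:−1/30240 t=4:+1/69120 = -1/64512; 3j²(3 6 5; -1 4 -3) = Δ·Π!·Σ² = 10/1001  (sign -1)
B: Δ: 4! 2! 8! / 15! → 1/675675; sum: t=0:+1/34560 t=1:−1/8640 = -1/11520; 3j²(3 6 5; 2 0 -2) = Δ·Π!·Σ² = 3/143  (sign +1)
I_A²/I_B² = (10/1001)/(3/143) = 10/21

10/21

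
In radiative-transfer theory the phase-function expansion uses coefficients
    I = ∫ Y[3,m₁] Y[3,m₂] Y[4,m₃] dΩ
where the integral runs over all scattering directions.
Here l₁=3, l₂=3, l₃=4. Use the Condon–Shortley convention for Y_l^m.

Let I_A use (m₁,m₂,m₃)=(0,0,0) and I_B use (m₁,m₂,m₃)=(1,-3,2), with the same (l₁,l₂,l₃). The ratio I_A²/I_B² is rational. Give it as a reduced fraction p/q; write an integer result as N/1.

l's match ⇒ only the (l;m) 3-j factors differ between A and B.
A: triangle coeff Δ(3,3,4) = 1/34650; Σ_t [0,2]: t=0:+1/72 t=1:−1/16 t=2:+1/72 = -5/144; (3j)²=2/77 [(3 3 4; 0 0 0)], sign=-1
B: triangle coeff Δ(3,3,4) = 1/34650; Σ_t [0,0]: t=0:+1/192 = 1/192; (3j)²=3/77 [(3 3 4; 1 -3 2)], sign=+1
I_A²/I_B² = (2/77)/(3/77) = 2/3

2/3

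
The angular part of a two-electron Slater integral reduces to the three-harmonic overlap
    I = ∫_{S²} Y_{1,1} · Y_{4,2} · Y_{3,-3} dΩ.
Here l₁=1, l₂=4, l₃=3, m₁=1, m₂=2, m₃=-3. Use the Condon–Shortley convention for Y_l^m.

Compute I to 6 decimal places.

0.061558

Rules hold: Σm=0, L=8 even, 3≤3≤5.
N = 3·9·7 = 189
Δ = 2!·0!·6!/9! = 1/252
Racah Σ t=1..1: t=1:−1/36 = -1/36
⇒ 3j(1 4 3; 0 0 0)² = 4/63, sgn +1
Racah Σ t=0..0: t=0:+1/1440 = 1/1440
⇒ 3j(1 4 3; 1 2 -3)² = 1/252, sgn +1
4πI² = N·(3j₀)²·(3jₘ)² = 1/21
I = +1·√(0.047619/4π) = 0.06155813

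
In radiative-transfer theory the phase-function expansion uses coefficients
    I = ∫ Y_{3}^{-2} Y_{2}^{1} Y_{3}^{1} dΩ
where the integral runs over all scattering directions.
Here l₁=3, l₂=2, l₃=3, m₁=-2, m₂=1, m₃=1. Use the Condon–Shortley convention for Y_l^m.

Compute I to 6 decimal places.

Rules hold: Σm=0, L=8 even, 1≤3≤5.
N = 7·5·7 = 245
Δ = 2!·4!·2!/9! = 1/3780
Racah Σ t=0..2: t=0:+1/24 t=1:−1/4 t=2:+1/24 = -1/6
⇒ 3j(3 2 3; 0 0 0)² = 4/105, sgn +1
Racah Σ t=1..2: t=1:−1/48 t=2:+1/12 = 1/16
⇒ 3j(3 2 3; -2 1 1)² = 1/28, sgn +1
4πI² = N·(3j₀)²·(3jₘ)² = 1/3
I = +1·√(0.333333/4π) = 0.16286750

0.162868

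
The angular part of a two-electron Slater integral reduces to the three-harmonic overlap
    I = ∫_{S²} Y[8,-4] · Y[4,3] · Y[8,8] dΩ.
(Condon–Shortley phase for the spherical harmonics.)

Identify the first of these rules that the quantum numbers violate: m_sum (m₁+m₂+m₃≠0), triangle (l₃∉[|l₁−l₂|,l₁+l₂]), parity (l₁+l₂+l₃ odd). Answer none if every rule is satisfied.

Σmᵢ = 7  ✗
l₃∈[|l₁−l₂|,l₁+l₂]=[4,12], have l₃=8
Σlᵢ = 20 ⇒ even

m_sum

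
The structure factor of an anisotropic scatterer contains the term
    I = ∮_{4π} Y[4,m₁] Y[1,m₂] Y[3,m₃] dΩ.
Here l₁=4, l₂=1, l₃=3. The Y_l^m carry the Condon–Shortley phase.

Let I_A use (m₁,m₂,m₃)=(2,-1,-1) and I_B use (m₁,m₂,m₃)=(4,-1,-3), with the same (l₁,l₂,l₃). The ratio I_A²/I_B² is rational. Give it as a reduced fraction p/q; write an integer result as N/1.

15/28

Shared (l₁,l₂,l₃)=(4,1,3): N and (l;000)² cancel in I_A²/I_B².
A: Δ = 2!·6!·0!/9! = 1/252; Racah Σ t=0..0: t=0:+1/96 = 1/96; ⇒ 3j(4 1 3; 2 -1 -1)² = 5/84, sgn +1
B: Δ = 2!·6!·0!/9! = 1/252; Racah Σ t=0..0: t=0:+1/1440 = 1/1440; ⇒ 3j(4 1 3; 4 -1 -3)² = 1/9, sgn +1
I_A²/I_B² = (5/84)/(1/9) = 15/28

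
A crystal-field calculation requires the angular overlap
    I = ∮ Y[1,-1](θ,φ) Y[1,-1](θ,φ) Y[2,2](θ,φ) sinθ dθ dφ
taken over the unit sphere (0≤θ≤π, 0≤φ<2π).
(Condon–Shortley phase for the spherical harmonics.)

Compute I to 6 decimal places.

0.309019

m-sum 0 ✓  L=4 even ✓  0≤2≤2 ✓
Π(2lᵢ+1) = 3×3×5 = 45
triangle coeff Δ(1,1,2) = 1/30
Σ_t [0,0]: t=0:+1/1 = 1/1
(3j)²=2/15 [(1 1 2; 0 0 0)], sign=+1
Σ_t [0,0]: t=0:+1/4 = 1/4
(3j)²=1/5 [(1 1 2; -1 -1 2)], sign=+1
⇒ 4πI² = 6/5
I = (+1)√(6/5/(4π)) = 0.30901936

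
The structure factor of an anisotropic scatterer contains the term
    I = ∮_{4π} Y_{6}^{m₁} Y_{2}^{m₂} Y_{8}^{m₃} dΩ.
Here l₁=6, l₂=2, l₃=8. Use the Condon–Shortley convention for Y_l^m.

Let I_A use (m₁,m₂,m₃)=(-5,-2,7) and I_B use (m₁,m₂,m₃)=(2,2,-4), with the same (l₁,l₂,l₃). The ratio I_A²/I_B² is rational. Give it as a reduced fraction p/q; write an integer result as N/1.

91/33

l's match ⇒ only the (l;m) 3-j factors differ between A and B.
A: triangle coeff Δ(6,2,8) = 1/30940; Σ_t [0,0]: t=0:+1/958003200 = 1/958003200; (3j)²=3/68 [(6 2 8; -5 -2 7)], sign=-1
B: triangle coeff Δ(6,2,8) = 1/30940; Σ_t [0,0]: t=0:+1/23224320 = 1/23224320; (3j)²=99/6188 [(6 2 8; 2 2 -4)], sign=+1
I_A²/I_B² = (3/68)/(99/6188) = 91/33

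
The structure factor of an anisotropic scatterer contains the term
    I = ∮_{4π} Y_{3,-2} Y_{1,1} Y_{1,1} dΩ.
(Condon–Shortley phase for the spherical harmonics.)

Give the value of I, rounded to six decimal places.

0.000000

|3−1|≤1≤3+1 violated ⇒ I = 0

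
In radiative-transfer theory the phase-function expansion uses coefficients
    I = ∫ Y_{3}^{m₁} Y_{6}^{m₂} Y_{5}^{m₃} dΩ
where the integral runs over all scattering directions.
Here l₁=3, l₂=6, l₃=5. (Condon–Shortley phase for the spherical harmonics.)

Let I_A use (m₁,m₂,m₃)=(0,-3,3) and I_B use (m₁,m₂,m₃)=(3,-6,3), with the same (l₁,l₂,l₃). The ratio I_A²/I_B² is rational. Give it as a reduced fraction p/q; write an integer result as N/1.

1/11

Same 3,6,5: normalisation and zero-m 3j drop out of the ratio.
A: Δ: 4! 2! 8! / 15! → 1/675675; sum: t=1:−1/17280 t=2:+1/20160 t=3:−1/483840 = -1/96768; 3j²(3 6 5; 0 -3 3) = Δ·Π!·Σ² = 1/1001  (sign -1)
B: Δ: 4! 2! 8! / 15! → 1/675675; sum: t=0:+1/1935360 = 1/1935360; 3j²(3 6 5; 3 -6 3) = Δ·Π!·Σ² = 1/91  (sign +1)
I_A²/I_B² = (1/1001)/(1/91) = 1/11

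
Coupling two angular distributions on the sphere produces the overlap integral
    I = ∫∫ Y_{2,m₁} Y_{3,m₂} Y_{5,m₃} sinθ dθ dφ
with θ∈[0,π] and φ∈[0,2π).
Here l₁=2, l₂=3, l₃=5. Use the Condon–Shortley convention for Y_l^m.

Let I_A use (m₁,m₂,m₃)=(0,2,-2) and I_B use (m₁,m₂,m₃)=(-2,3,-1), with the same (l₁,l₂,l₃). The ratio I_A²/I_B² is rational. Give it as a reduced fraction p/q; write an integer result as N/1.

Shared (l₁,l₂,l₃)=(2,3,5): N and (l;000)² cancel in I_A²/I_B².
A: Δ = 0!·4!·6!/11! = 1/2310; Racah Σ t=0..0: t=0:+1/480 = 1/480; ⇒ 3j(2 3 5; 0 2 -2)² = 3/110, sgn -1
B: Δ = 0!·4!·6!/11! = 1/2310; Racah Σ t=0..0: t=0:+1/17280 = 1/17280; ⇒ 3j(2 3 5; -2 3 -1)² = 1/2310, sgn +1
I_A²/I_B² = (3/110)/(1/2310) = 63/1

63/1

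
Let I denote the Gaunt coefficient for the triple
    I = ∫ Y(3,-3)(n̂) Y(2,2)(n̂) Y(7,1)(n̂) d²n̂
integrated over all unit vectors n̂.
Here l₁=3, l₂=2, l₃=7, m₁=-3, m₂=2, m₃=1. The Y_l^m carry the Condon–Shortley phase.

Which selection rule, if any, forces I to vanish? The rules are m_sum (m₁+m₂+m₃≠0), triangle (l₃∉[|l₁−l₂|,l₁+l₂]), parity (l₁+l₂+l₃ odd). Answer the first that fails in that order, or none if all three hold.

triangle

azimuthal sum: -3 + 2 + 1 = 0  ✓
1 ≤ 7 ≤ 5 (triangle on l)  ✗
L = 3 + 2 + 7 = 12 (even)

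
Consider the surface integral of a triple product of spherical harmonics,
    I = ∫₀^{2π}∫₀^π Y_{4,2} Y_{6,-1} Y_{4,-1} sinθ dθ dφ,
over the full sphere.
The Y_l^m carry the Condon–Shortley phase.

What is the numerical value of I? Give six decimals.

Rules hold: Σm=0, L=14 even, 2≤4≤10.
N = 9·13·9 = 1053
Δ = 6!·2!·6!/15! = 1/1261260
Racah Σ t=2..4: t=2:+1/4608 t=3:−1/1296 t=4:+1/4608 = -7/20736
⇒ 3j(4 6 4; 0 0 0)² = 20/1287, sgn -1
Racah Σ t=0..2: t=0:+1/172800 t=1:−1/5760 t=2:+1/3456 = 7/57600
⇒ 3j(4 6 4; 2 -1 -1)² = 21/2860, sgn -1
4πI² = N·(3j₀)²·(3jₘ)² = 189/1573
I = +1·√(0.120153/4π) = 0.09778261

0.097783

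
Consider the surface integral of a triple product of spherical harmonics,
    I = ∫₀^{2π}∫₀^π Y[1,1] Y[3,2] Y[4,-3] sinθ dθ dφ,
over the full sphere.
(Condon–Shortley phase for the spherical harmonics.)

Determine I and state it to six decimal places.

Rules hold: Σm=0, L=8 even, 2≤4≤4.
N = 3·7·9 = 189
Δ = 0!·2!·6!/9! = 1/252
Racah Σ t=0..0: t=0:+1/36 = 1/36
⇒ 3j(1 3 4; 0 0 0)² = 4/63, sgn +1
Racah Σ t=0..0: t=0:+1/240 = 1/240
⇒ 3j(1 3 4; 1 2 -3)² = 1/12, sgn -1
4πI² = N·(3j₀)²·(3jₘ)² = 1/1
I = -1·√(1/4π) = -0.28209479

-0.282095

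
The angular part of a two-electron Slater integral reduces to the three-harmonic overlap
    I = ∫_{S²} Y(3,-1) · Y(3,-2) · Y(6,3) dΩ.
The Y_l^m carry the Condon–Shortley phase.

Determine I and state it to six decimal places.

-0.230476

Checks pass: Σm=0; 12 even; l₃=6∈[0,6].
(2·3+1)(2·3+1)(2·6+1) = 637
Δ: 0! 6! 6! / 13! → 1/12012
sum: t=0:+1/1296 = 1/1296
3j²(3 3 6; 0 0 0) = Δ·Π!·Σ² = 100/3003  (sign +1)
sum: t=0:+1/5760 = 1/5760
3j²(3 3 6; -1 -2 3) = Δ·Π!·Σ² = 9/286  (sign -1)
combine: 4πI² = 637·100/3003·9/286 = 1050/1573
take √, sign -1: I = -0.23047581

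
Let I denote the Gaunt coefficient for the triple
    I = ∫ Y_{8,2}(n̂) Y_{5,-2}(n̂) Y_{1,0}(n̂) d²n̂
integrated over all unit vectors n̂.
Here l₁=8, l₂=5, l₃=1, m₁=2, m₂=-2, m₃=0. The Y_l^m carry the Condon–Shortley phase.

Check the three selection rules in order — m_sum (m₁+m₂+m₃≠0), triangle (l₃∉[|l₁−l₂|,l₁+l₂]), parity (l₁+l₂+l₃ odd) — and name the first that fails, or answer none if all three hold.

triangle

Σmᵢ = 0  ✓
l₃∈[|l₁−l₂|,l₁+l₂]=[3,13], have l₃=1  ✗
Σlᵢ = 14 ⇒ even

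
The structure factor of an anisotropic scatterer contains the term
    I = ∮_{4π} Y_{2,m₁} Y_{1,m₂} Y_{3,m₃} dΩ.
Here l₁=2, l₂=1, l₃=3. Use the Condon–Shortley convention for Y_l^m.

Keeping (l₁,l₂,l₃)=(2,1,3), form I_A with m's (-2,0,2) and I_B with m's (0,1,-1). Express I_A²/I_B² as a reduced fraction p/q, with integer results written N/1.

5/6

l's match ⇒ only the (l;m) 3-j factors differ between A and B.
A: triangle coeff Δ(2,1,3) = 1/105; Σ_t [0,0]: t=0:+1/24 = 1/24; (3j)²=1/21 [(2 1 3; -2 0 2)], sign=-1
B: triangle coeff Δ(2,1,3) = 1/105; Σ_t [0,0]: t=0:+1/8 = 1/8; (3j)²=2/35 [(2 1 3; 0 1 -1)], sign=+1
I_A²/I_B² = (1/21)/(2/35) = 5/6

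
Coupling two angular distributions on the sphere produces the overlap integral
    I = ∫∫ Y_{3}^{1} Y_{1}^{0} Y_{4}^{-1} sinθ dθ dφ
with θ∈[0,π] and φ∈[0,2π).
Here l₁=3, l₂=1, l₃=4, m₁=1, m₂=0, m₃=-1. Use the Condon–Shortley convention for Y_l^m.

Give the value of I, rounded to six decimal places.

-0.238414

Checks pass: Σm=0; 8 even; l₃=4∈[2,4].
(2·3+1)(2·1+1)(2·4+1) = 189
Δ: 0! 6! 2! / 9! → 1/252
sum: t=0:+1/36 = 1/36
3j²(3 1 4; 0 0 0) = Δ·Π!·Σ² = 4/63  (sign +1)
sum: t=0:+1/48 = 1/48
3j²(3 1 4; 1 0 -1) = Δ·Π!·Σ² = 5/84  (sign -1)
combine: 4πI² = 189·4/63·5/84 = 5/7
take √, sign -1: I = -0.23841361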